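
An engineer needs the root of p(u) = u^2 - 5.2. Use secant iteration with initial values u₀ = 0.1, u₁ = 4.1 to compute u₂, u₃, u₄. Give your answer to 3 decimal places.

1.336, 1.964, 2.371

p(0.1) = -5.19000, p(4.1) = 11.61000
u₂ = 4.10000 − 11.61000·(4.10000 − 0.10000) / (11.61000 − (-5.19000)) = 4.10000 − (46.44000)/(16.80000) = 1.33571
p(1.33571) = -3.41587
u₃ = 1.33571 − (-3.41587)·(1.33571 − 4.10000) / (-3.41587 − 11.61000) = 1.33571 − (9.44243)/(-15.02587) = 1.96413
p(1.96413) = -1.34221
u₄ = 1.96413 − (-1.34221)·(1.96413 − 1.33571) / (-1.34221 − (-3.41587)) = 1.96413 − (-0.84346)/(2.07366) = 2.37088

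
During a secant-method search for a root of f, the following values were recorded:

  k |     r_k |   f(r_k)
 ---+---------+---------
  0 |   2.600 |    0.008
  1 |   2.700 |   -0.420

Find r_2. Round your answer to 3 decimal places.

2.602

r_2 = 2.700 − (-0.420)·(2.700 − 2.600) / (-0.420 − 0.008)
   = 2.700 − (-0.04200)/(-0.42800) = 2.60187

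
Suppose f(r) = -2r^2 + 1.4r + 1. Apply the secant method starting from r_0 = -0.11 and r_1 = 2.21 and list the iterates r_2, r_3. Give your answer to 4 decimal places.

0.1835, 0.5347

f(-0.11) = 0.821800, f(2.21) = -5.674200
r_2 = 2.210000 − (-5.674200)·(2.210000 − (-0.110000)) / (-5.674200 − 0.821800) = 2.210000 − (-13.164144)/(-6.496000) = 0.183500
f(0.183500) = 1.189555
r_3 = 0.183500 − 1.189555·(0.183500 − 2.210000) / (1.189555 − (-5.674200)) = 0.183500 − (-2.410634)/(6.863756) = 0.534712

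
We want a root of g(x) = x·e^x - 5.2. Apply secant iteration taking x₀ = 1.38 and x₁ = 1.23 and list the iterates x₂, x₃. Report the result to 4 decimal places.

1.3465, 1.3494

g(1.38) = 0.285364, g(1.23) = -0.991888
x₂ = 1.230000 − (-0.991888)·(1.230000 − 1.380000) / (-0.991888 − 0.285364) = 1.230000 − (0.148783)/(-1.277252) = 1.346487
g(1.346487) = -0.024242
x₃ = 1.346487 − (-0.024242)·(1.346487 − 1.230000) / (-0.024242 − (-0.991888)) = 1.346487 − (-0.002824)/(0.967646) = 1.349405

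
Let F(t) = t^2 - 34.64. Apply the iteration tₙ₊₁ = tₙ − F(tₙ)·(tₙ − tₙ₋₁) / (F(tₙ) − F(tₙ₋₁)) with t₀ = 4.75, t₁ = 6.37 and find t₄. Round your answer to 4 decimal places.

5.8856

F(4.75) = -12.077500, F(6.37) = 5.936900
t₂ = 6.370000 − 5.936900·(6.370000 − 4.750000) / (5.936900 − (-12.077500)) = 6.370000 − (9.617778)/(18.014400) = 5.836106
F(5.836106) = -0.579865
t₃ = 5.836106 − (-0.579865)·(5.836106 − 6.370000) / (-0.579865 − 5.936900) = 5.836106 − (0.309587)/(-6.516765) = 5.883612
F(5.883612) = -0.023106
t₄ = 5.883612 − (-0.023106)·(5.883612 − 5.836106) / (-0.023106 − (-0.579865)) = 5.883612 − (-0.001098)/(0.556759) = 5.885584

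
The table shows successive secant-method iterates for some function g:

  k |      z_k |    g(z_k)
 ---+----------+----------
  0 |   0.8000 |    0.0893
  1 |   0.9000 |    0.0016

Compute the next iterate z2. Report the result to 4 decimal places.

0.9018

z2 = 0.9000 − 0.0016·(0.9000 − 0.8000) / (0.0016 − 0.0893)
   = 0.9000 − (0.000160)/(-0.087700) = 0.901824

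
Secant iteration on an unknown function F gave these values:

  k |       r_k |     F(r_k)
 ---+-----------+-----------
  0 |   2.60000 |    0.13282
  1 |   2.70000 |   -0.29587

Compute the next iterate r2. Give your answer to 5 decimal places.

r2 = 2.70000 − (-0.29587)·(2.70000 − 2.60000) / (-0.29587 − 0.13282)
   = 2.70000 − (-0.0295870)/(-0.4286900) = 2.6309828

2.63098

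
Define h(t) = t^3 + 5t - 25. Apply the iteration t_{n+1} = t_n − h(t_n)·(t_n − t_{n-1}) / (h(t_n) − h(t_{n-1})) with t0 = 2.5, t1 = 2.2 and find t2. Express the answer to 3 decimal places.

h(2.5) = 3.12500, h(2.2) = -3.35200
t2 = 2.20000 − (-3.35200)·(2.20000 − 2.50000) / (-3.35200 − 3.12500) = 2.20000 − (1.00560)/(-6.47700) = 2.35526

2.355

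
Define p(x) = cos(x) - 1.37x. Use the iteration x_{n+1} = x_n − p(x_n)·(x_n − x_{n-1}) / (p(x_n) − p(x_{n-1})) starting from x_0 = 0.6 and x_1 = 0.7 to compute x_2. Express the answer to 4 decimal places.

0.6017

p(0.6) = 0.003336, p(0.7) = -0.194158
x_2 = 0.700000 − (-0.194158)·(0.700000 − 0.600000) / (-0.194158 − 0.003336) = 0.700000 − (-0.019416)/(-0.197493) = 0.601689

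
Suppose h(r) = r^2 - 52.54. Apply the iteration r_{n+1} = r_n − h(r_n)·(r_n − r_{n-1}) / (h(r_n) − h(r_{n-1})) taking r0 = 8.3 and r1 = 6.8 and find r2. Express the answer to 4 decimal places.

h(8.3) = 16.350000, h(6.8) = -6.300000
r2 = 6.800000 − (-6.300000)·(6.800000 − 8.300000) / (-6.300000 − 16.350000) = 6.800000 − (9.450000)/(-22.650000) = 7.217219

7.2172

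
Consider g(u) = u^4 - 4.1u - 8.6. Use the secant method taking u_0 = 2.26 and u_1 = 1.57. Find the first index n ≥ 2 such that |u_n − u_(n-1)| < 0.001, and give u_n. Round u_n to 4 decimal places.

g(2.26) = 8.221578, g(1.57) = -8.961268
u_2 = 1.570000 − (-8.961268)·(-0.690000)/(-17.182846) = 1.929852;  |Δ| = 0.359852
g(1.929852) = -2.641778
u_3 = 1.929852 − (-2.641778)·(0.359852)/(6.319490) = 2.080283;  |Δ| = 0.150431
g(2.080283) = 1.598758
u_4 = 2.080283 − 1.598758·(0.150431)/(4.240536) = 2.023568;  |Δ| = 0.056715
g(2.023568) = -0.129031
u_5 = 2.023568 − (-0.129031)·(-0.056715)/(-1.727788) = 2.027803;  |Δ| = 0.004235
g(2.027803) = -0.005572
u_6 = 2.027803 − (-0.005572)·(0.004235)/(0.123459) = 2.027994;  |Δ| = 0.000191
|u_6 − u_5| = 0.000191 < 0.001

n = 6, u_n = 2.0280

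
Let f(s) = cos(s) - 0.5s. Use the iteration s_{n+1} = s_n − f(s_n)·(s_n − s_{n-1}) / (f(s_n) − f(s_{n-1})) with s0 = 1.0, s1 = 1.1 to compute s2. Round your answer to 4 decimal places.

1.0295

f(1.0) = 0.040302, f(1.1) = -0.096404
s2 = 1.100000 − (-0.096404)·(1.100000 − 1.000000) / (-0.096404 − 0.040302) = 1.100000 − (-0.009640)/(-0.136706) = 1.029481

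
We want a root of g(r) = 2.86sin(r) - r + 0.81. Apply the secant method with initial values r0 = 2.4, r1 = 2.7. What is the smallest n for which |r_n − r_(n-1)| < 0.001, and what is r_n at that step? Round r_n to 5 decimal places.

n = 4, r_n = 2.50656

g(2.4) = 0.3418247, g(2.7) = -0.6676935
r2 = 2.7000000 − (-0.6676935)·(0.3000000)/(-1.0095182) = 2.5015805;  |Δ| = 0.1984195
g(2.5015805) = 0.0164262
r3 = 2.5015805 − 0.0164262·(-0.1984195)/(0.6841197) = 2.5063447;  |Δ| = 0.0047642
g(2.5063447) = 0.0007137
r4 = 2.5063447 − 0.0007137·(0.0047642)/(-0.0157125) = 2.5065611;  |Δ| = 0.0002164
|r4 − r3| = 0.0002164 < 0.001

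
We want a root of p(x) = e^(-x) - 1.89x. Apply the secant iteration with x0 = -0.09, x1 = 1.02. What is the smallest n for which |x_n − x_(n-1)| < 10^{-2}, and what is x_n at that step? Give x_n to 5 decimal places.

p(-0.09) = 1.2642743, p(1.02) = -1.5672051
x2 = 1.0200000 − (-1.5672051)·(1.1100000)/(-2.8314793) = 0.4056224;  |Δ| = 0.6143776
p(0.4056224) = -0.1000644
x3 = 0.4056224 − (-0.1000644)·(-0.6143776)/(1.4671407) = 0.3637195;  |Δ| = 0.0419028
p(0.3637195) = 0.0076562
x4 = 0.3637195 − 0.0076562·(-0.0419028)/(0.1077206) = 0.3666978;  |Δ| = 0.0029782
|x4 − x3| = 0.0029782 < 10^{-2}

n = 4, x_n = 0.36670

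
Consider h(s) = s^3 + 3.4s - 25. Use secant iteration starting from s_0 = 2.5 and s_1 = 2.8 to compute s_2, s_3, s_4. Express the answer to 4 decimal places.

2.5357, 2.5387, 2.5390

h(2.5) = -0.875000, h(2.8) = 6.472000
s_2 = 2.800000 − 6.472000·(2.800000 − 2.500000) / (6.472000 − (-0.875000)) = 2.800000 − (1.941600)/(7.347000) = 2.535729
h(2.535729) = -0.073986
s_3 = 2.535729 − (-0.073986)·(2.535729 − 2.800000) / (-0.073986 − 6.472000) = 2.535729 − (0.019552)/(-6.545986) = 2.538716
h(2.538716) = -0.006145
s_4 = 2.538716 − (-0.006145)·(2.538716 − 2.535729) / (-0.006145 − (-0.073986)) = 2.538716 − (-0.000018)/(0.067840) = 2.538986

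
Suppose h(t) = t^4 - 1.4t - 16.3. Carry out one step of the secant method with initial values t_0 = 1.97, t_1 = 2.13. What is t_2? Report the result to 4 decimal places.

2.0907

h(1.97) = -3.996615, h(2.13) = 1.301462
t_2 = 2.130000 − 1.301462·(2.130000 − 1.970000) / (1.301462 − (-3.996615)) = 2.130000 − (0.208234)/(5.298077) = 2.090696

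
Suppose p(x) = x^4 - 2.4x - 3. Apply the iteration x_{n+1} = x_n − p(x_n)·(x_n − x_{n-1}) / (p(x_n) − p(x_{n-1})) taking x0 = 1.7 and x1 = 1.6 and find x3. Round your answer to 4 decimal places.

p(1.7) = 1.272100, p(1.6) = -0.286400
x2 = 1.600000 − (-0.286400)·(1.600000 − 1.700000) / (-0.286400 − 1.272100) = 1.600000 − (0.028640)/(-1.558500) = 1.618377
p(1.618377) = -0.024194
x3 = 1.618377 − (-0.024194)·(1.618377 − 1.600000) / (-0.024194 − (-0.286400)) = 1.618377 − (-0.000445)/(0.262206) = 1.620072

1.6201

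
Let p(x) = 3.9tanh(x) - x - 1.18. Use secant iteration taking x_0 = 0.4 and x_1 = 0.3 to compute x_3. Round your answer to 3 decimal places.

p(0.4) = -0.09820, p(0.3) = -0.34388
x_2 = 0.30000 − (-0.34388)·(0.30000 − 0.40000) / (-0.34388 − (-0.09820)) = 0.30000 − (0.03439)/(-0.24568) = 0.43997
p(0.43997) = -0.00685
x_3 = 0.43997 − (-0.00685)·(0.43997 − 0.30000) / (-0.00685 − (-0.34388)) = 0.43997 − (-0.00096)/(0.33703) = 0.44282

0.443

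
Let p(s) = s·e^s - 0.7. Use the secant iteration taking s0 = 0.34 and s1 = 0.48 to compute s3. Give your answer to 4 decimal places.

0.4474

p(0.34) = -0.222318, p(0.48) = 0.075716
s2 = 0.480000 − 0.075716·(0.480000 − 0.340000) / (0.075716 − (-0.222318)) = 0.480000 − (0.010600)/(0.298034) = 0.444433
p(0.444433) = -0.006860
s3 = 0.444433 − (-0.006860)·(0.444433 − 0.480000) / (-0.006860 − 0.075716) = 0.444433 − (0.000244)/(-0.082576) = 0.447388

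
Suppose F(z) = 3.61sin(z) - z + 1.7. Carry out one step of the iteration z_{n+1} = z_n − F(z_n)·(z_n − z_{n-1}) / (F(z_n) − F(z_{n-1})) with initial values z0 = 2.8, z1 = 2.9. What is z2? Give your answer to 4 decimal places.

2.8245

F(2.8) = 0.109307, F(2.9) = -0.336310
z2 = 2.900000 − (-0.336310)·(2.900000 − 2.800000) / (-0.336310 − 0.109307) = 2.900000 − (-0.033631)/(-0.445617) = 2.824529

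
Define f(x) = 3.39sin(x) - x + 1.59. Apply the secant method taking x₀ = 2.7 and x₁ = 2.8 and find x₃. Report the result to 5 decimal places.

2.78222

f(2.7) = 0.3388178, f(2.8) = -0.0743902
x₂ = 2.8000000 − (-0.0743902)·(2.8000000 − 2.7000000) / (-0.0743902 − 0.3388178) = 2.8000000 − (-0.0074390)/(-0.4132080) = 2.7819969
f(2.7819969) = 0.0009300
x₃ = 2.7819969 − 0.0009300·(2.7819969 − 2.8000000) / (0.0009300 − (-0.0743902)) = 2.7819969 − (-0.0000167)/(0.0753202) = 2.7822192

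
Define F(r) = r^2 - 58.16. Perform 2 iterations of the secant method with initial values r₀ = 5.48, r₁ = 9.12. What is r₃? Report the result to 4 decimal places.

F(5.48) = -28.129600, F(9.12) = 25.014400
r₂ = 9.120000 − 25.014400·(9.120000 − 5.480000) / (25.014400 − (-28.129600)) = 9.120000 − (91.052416)/(53.144000) = 7.406685
F(7.406685) = -3.301018
r₃ = 7.406685 − (-3.301018)·(7.406685 − 9.120000) / (-3.301018 − 25.014400) = 7.406685 − (5.655684)/(-28.315418) = 7.606424

7.6064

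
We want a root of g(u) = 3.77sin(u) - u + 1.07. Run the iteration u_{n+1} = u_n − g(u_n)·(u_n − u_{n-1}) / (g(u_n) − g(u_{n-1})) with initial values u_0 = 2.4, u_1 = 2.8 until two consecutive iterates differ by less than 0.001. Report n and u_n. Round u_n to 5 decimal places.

n = 4, u_n = 2.69574

g(2.4) = 1.2164962, g(2.8) = -0.4670947
u_2 = 2.8000000 − (-0.4670947)·(0.4000000)/(-1.6835909) = 2.6890242;  |Δ| = 0.1109758
g(2.6890242) = 0.0295096
u_3 = 2.6890242 − 0.0295096·(-0.1109758)/(0.4966043) = 2.6956187;  |Δ| = 0.0065945
g(2.6956187) = 0.0005211
u_4 = 2.6956187 − 0.0005211·(0.0065945)/(-0.0289886) = 2.6957372;  |Δ| = 0.0001185
|u_4 − u_3| = 0.0001185 < 0.001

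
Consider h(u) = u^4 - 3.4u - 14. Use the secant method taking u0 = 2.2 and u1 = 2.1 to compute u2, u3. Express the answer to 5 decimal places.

2.14651, 2.14849

h(2.2) = 1.9456000, h(2.1) = -1.6919000
u2 = 2.1000000 − (-1.6919000)·(2.1000000 − 2.2000000) / (-1.6919000 − 1.9456000) = 2.1000000 − (0.1691900)/(-3.6375000) = 2.1465127
h(2.1465127) = -0.0689318
u3 = 2.1465127 − (-0.0689318)·(2.1465127 − 2.1000000) / (-0.0689318 − (-1.6919000)) = 2.1465127 − (-0.0032062)/(1.6229682) = 2.1484882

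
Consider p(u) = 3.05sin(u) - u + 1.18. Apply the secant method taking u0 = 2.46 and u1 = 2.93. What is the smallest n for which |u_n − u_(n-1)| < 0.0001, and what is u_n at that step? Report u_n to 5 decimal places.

n = 5, u_n = 2.64177

p(2.46) = 0.6415934, p(2.93) = -1.1094472
u2 = 2.9300000 − (-1.1094472)·(0.4700000)/(-1.7510407) = 2.6322113;  |Δ| = 0.2977887
p(2.6322113) = 0.0350824
u3 = 2.6322113 − 0.0350824·(-0.2977887)/(1.1445297) = 2.6413392;  |Δ| = 0.0091279
p(2.6413392) = 0.0015872
u4 = 2.6413392 − 0.0015872·(0.0091279)/(-0.0334952) = 2.6417717;  |Δ| = 0.0004325
p(2.6417717) = -0.0000030
u5 = 2.6417717 − (-0.0000030)·(0.0004325)/(-0.0015903) = 2.6417709;  |Δ| = 0.0000008
|u5 − u4| = 0.0000008 < 0.0001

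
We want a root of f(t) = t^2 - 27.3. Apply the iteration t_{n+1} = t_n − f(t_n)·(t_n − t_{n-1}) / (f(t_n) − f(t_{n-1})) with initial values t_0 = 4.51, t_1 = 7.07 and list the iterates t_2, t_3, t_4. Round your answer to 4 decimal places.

5.1110, 5.2077, 5.2251

f(4.51) = -6.959900, f(7.07) = 22.684900
t_2 = 7.070000 − 22.684900·(7.070000 − 4.510000) / (22.684900 − (-6.959900)) = 7.070000 − (58.073344)/(29.644800) = 5.111028
f(5.111028) = -1.177397
t_3 = 5.111028 − (-1.177397)·(5.111028 − 7.070000) / (-1.177397 − 22.684900) = 5.111028 − (2.306487)/(-23.862297) = 5.207686
f(5.207686) = -0.180008
t_4 = 5.207686 − (-0.180008)·(5.207686 − 5.111028) / (-0.180008 − (-1.177397)) = 5.207686 − (-0.017399)/(0.997389) = 5.225131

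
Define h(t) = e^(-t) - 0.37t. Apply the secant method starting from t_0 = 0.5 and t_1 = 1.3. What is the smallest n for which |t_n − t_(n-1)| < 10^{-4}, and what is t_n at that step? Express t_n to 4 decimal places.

n = 5, t_n = 0.9971

h(0.5) = 0.421531, h(1.3) = -0.208468
t_2 = 1.300000 − (-0.208468)·(0.800000)/(-0.629999) = 1.035278;  |Δ| = 0.264722
h(1.035278) = -0.027925
t_3 = 1.035278 − (-0.027925)·(-0.264722)/(0.180543) = 0.994333;  |Δ| = 0.040945
h(0.994333) = 0.002067
t_4 = 0.994333 − 0.002067·(-0.040945)/(0.029992) = 0.997155;  |Δ| = 0.002822
h(0.997155) = -0.000020
t_5 = 0.997155 − (-0.000020)·(0.002822)/(-0.002087) = 0.997128;  |Δ| = 0.000027
|t_5 − t_4| = 0.000027 < 10^{-4}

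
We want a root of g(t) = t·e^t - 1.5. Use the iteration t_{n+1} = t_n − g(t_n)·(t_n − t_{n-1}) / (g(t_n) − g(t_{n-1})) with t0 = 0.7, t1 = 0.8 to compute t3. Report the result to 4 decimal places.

0.7258

g(0.7) = -0.090373, g(0.8) = 0.280433
t2 = 0.800000 − 0.280433·(0.800000 − 0.700000) / (0.280433 − (-0.090373)) = 0.800000 − (0.028043)/(0.370806) = 0.724372
g(0.724372) = -0.005305
t3 = 0.724372 − (-0.005305)·(0.724372 − 0.800000) / (-0.005305 − 0.280433) = 0.724372 − (0.000401)/(-0.285738) = 0.725776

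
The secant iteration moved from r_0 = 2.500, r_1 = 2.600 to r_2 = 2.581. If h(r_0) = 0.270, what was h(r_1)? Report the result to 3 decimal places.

-0.063

The secant line through (2.500, 0.270) and (2.600, h(r_1)) crosses zero at r_2 = 2.581.
So (2.500, 0.270), (2.600, h(r_1)), (2.581, 0) are collinear:
h(r_1) = 0.270 · (2.600 − 2.581) / (2.500 − 2.581) = 0.270 · (0.01900)/(-0.08100) = -0.06333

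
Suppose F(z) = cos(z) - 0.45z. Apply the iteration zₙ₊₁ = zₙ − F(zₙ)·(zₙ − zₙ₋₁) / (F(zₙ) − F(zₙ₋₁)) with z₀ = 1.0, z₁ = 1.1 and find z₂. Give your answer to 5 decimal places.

F(1.0) = 0.0903023, F(1.1) = -0.0414039
z₂ = 1.1000000 − (-0.0414039)·(1.1000000 − 1.0000000) / (-0.0414039 − 0.0903023) = 1.1000000 − (-0.0041404)/(-0.1317062) = 1.0685635

1.06856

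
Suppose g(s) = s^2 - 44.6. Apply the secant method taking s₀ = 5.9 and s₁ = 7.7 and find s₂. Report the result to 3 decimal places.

g(5.9) = -9.79000, g(7.7) = 14.69000
s₂ = 7.70000 − 14.69000·(7.70000 − 5.90000) / (14.69000 − (-9.79000)) = 7.70000 − (26.44200)/(24.48000) = 6.61985

6.620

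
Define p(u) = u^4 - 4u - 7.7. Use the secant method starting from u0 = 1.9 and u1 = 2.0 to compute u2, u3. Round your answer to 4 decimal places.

1.9883, 1.9892

p(1.9) = -2.267900, p(2.0) = 0.300000
u2 = 2.000000 − 0.300000·(2.000000 − 1.900000) / (0.300000 − (-2.267900)) = 2.000000 − (0.030000)/(2.567900) = 1.988317
p(1.988317) = -0.023853
u3 = 1.988317 − (-0.023853)·(1.988317 − 2.000000) / (-0.023853 − 0.300000) = 1.988317 − (0.000279)/(-0.323853) = 1.989178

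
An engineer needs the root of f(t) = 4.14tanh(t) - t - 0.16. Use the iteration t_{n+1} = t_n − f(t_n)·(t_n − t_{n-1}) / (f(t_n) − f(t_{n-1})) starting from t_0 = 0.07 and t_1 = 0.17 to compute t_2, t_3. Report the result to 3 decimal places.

f(0.07) = 0.05933, f(0.17) = 0.36710
t_2 = 0.17000 − 0.36710·(0.17000 − 0.07000) / (0.36710 − 0.05933) = 0.17000 − (0.03671)/(0.30777) = 0.05072
f(0.05072) = -0.00091
t_3 = 0.05072 − (-0.00091)·(0.05072 − 0.17000) / (-0.00091 − 0.36710) = 0.05072 − (0.00011)/(-0.36801) = 0.05102

0.051, 0.051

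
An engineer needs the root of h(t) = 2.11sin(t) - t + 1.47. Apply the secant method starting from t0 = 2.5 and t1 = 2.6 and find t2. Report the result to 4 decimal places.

h(2.5) = 0.232776, h(2.6) = -0.042292
t2 = 2.600000 − (-0.042292)·(2.600000 − 2.500000) / (-0.042292 − 0.232776) = 2.600000 − (-0.004229)/(-0.275068) = 2.584625

2.5846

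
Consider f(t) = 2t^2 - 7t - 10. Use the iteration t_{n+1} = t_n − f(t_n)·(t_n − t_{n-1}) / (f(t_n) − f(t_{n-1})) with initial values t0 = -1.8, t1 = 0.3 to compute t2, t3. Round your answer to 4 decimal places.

f(-1.8) = 9.080000, f(0.3) = -11.920000
t2 = 0.300000 − (-11.920000)·(0.300000 − (-1.800000)) / (-11.920000 − 9.080000) = 0.300000 − (-25.032000)/(-21.000000) = -0.892000
f(-0.892000) = -2.164672
t3 = -0.892000 − (-2.164672)·(-0.892000 − 0.300000) / (-2.164672 − (-11.920000)) = -0.892000 − (2.580289)/(9.755328) = -1.156500

-0.8920, -1.1565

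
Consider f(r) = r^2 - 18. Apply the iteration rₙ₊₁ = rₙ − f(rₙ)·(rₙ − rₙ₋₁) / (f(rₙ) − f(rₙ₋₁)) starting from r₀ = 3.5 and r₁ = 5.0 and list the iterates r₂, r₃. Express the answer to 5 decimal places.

f(3.5) = -5.7500000, f(5.0) = 7.0000000
r₂ = 5.0000000 − 7.0000000·(5.0000000 − 3.5000000) / (7.0000000 − (-5.7500000)) = 5.0000000 − (10.5000000)/(12.7500000) = 4.1764706
f(4.1764706) = -0.5570934
r₃ = 4.1764706 − (-0.5570934)·(4.1764706 − 5.0000000) / (-0.5570934 − 7.0000000) = 4.1764706 − (0.4587828)/(-7.5570934) = 4.2371795

4.17647, 4.23718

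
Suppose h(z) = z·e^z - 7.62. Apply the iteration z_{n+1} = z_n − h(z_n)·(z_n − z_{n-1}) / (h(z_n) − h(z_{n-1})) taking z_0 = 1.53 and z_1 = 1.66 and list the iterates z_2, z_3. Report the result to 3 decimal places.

1.573, 1.576

h(1.53) = -0.55419, h(1.66) = 1.11046
z_2 = 1.66000 − 1.11046·(1.66000 − 1.53000) / (1.11046 − (-0.55419)) = 1.66000 − (0.14436)/(1.66465) = 1.57328
h(1.57328) = -0.03296
z_3 = 1.57328 − (-0.03296)·(1.57328 − 1.66000) / (-0.03296 − 1.11046) = 1.57328 − (0.00286)/(-1.14342) = 1.57578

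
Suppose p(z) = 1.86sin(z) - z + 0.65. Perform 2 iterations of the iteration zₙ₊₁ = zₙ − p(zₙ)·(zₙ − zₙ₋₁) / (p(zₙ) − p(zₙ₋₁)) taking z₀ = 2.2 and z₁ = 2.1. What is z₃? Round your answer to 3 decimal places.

p(2.2) = -0.04620, p(2.1) = 0.15557
z₂ = 2.10000 − 0.15557·(2.10000 − 2.20000) / (0.15557 − (-0.04620)) = 2.10000 − (-0.01556)/(0.20177) = 2.17710
p(2.17710) = 0.00137
z₃ = 2.17710 − 0.00137·(2.17710 − 2.10000) / (0.00137 − 0.15557) = 2.17710 − (0.00011)/(-0.15420) = 2.17779

2.178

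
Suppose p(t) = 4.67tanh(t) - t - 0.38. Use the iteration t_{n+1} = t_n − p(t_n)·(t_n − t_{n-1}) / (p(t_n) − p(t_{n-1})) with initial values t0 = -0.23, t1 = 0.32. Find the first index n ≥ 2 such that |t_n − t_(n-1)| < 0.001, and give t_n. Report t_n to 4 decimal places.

p(-0.23) = -1.205552, p(0.32) = 0.745397
t2 = 0.320000 − 0.745397·(0.550000)/(1.950950) = 0.109862;  |Δ| = 0.210138
p(0.109862) = 0.021140
t3 = 0.109862 − 0.021140·(-0.210138)/(-0.724258) = 0.103729;  |Δ| = 0.006133
p(0.103729) = -0.001046
t4 = 0.103729 − (-0.001046)·(-0.006133)/(-0.022186) = 0.104018;  |Δ| = 0.000289
|t4 − t3| = 0.000289 < 0.001

n = 4, t_n = 0.1040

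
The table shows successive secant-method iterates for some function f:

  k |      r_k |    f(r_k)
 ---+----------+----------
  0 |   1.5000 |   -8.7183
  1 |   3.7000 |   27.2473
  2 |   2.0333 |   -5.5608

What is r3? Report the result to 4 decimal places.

r3 = 2.0333 − (-5.5608)·(2.0333 − 3.7000) / (-5.5608 − 27.2473)
   = 2.0333 − (9.268185)/(-32.808100) = 2.315797

2.3158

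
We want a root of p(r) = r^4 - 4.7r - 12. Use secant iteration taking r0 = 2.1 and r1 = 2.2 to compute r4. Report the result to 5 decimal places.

p(2.1) = -2.4219000, p(2.2) = 1.0856000
r2 = 2.2000000 − 1.0856000·(2.2000000 − 2.1000000) / (1.0856000 − (-2.4219000)) = 2.2000000 − (0.1085600)/(3.5075000) = 2.1690492
p(2.1690492) = -0.0596295
r3 = 2.1690492 − (-0.0596295)·(2.1690492 − 2.2000000) / (-0.0596295 − 1.0856000) = 2.1690492 − (0.0018456)/(-1.1452295) = 2.1706607
p(2.1706607) = -0.0013481
r4 = 2.1706607 − (-0.0013481)·(2.1706607 − 2.1690492) / (-0.0013481 − (-0.0596295)) = 2.1706607 − (-0.0000022)/(0.0582814) = 2.1706980

2.17070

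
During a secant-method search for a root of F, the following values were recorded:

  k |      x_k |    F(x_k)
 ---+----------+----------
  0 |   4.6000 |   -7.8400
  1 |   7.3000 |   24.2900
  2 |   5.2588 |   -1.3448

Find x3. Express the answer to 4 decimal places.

x3 = 5.2588 − (-1.3448)·(5.2588 − 7.3000) / (-1.3448 − 24.2900)
   = 5.2588 − (2.745006)/(-25.634800) = 5.365881

5.3659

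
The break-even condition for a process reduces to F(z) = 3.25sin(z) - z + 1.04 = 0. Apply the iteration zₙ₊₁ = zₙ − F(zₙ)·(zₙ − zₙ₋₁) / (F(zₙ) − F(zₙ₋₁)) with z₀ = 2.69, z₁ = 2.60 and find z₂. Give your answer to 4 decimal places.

2.6299

F(2.69) = -0.231703, F(2.60) = 0.115379
z₂ = 2.600000 − 0.115379·(2.600000 − 2.690000) / (0.115379 − (-0.231703)) = 2.600000 − (-0.010384)/(0.347082) = 2.629918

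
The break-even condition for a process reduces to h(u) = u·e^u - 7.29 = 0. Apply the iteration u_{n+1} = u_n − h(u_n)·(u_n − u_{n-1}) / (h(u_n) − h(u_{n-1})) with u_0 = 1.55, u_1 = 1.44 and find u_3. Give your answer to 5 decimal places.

1.54894

h(1.55) = 0.0127788, h(1.44) = -1.2121980
u_2 = 1.4400000 − (-1.2121980)·(1.4400000 − 1.5500000) / (-1.2121980 − 0.0127788) = 1.4400000 − (0.1333418)/(-1.2249768) = 1.5488525
h(1.5488525) = -0.0009966
u_3 = 1.5488525 − (-0.0009966)·(1.5488525 − 1.4400000) / (-0.0009966 − (-1.2121980)) = 1.5488525 − (-0.0001085)/(1.2112014) = 1.5489421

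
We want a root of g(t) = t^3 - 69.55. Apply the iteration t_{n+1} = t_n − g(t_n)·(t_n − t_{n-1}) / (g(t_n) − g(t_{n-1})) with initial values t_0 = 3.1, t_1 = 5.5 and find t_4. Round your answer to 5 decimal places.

g(3.1) = -39.7590000, g(5.5) = 96.8250000
t_2 = 5.5000000 − 96.8250000·(5.5000000 − 3.1000000) / (96.8250000 − (-39.7590000)) = 5.5000000 − (232.3800000)/(136.5840000) = 3.7986294
g(3.7986294) = -14.7373523
t_3 = 3.7986294 − (-14.7373523)·(3.7986294 − 5.5000000) / (-14.7373523 − 96.8250000) = 3.7986294 − (25.0736978)/(-111.5623523) = 4.0233799
g(4.0233799) = -4.4211904
t_4 = 4.0233799 − (-4.4211904)·(4.0233799 − 3.7986294) / (-4.4211904 − (-14.7373523)) = 4.0233799 − (-0.9936649)/(10.3161619) = 4.1197011

4.11970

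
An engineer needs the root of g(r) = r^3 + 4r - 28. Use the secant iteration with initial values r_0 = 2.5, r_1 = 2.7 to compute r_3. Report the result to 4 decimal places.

g(2.5) = -2.375000, g(2.7) = 2.483000
r_2 = 2.700000 − 2.483000·(2.700000 − 2.500000) / (2.483000 − (-2.375000)) = 2.700000 − (0.496600)/(4.858000) = 2.597777
g(2.597777) = -0.077939
r_3 = 2.597777 − (-0.077939)·(2.597777 − 2.700000) / (-0.077939 − 2.483000) = 2.597777 − (0.007967)/(-2.560939) = 2.600888

2.6009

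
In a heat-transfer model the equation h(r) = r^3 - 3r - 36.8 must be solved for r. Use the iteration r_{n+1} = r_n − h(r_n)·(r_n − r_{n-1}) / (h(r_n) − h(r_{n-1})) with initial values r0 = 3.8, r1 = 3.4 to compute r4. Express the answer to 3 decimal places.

h(3.8) = 6.67200, h(3.4) = -7.69600
r2 = 3.40000 − (-7.69600)·(3.40000 − 3.80000) / (-7.69600 − 6.67200) = 3.40000 − (3.07840)/(-14.36800) = 3.61425
h(3.61425) = -0.43037
r3 = 3.61425 − (-0.43037)·(3.61425 − 3.40000) / (-0.43037 − (-7.69600)) = 3.61425 − (-0.09221)/(7.26563) = 3.62695
h(3.62695) = 0.03065
r4 = 3.62695 − 0.03065·(3.62695 − 3.61425) / (0.03065 − (-0.43037)) = 3.62695 − (0.00039)/(0.46102) = 3.62610

3.626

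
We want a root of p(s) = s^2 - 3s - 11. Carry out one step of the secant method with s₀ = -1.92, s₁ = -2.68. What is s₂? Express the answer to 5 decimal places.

-2.12442

p(-1.92) = -1.5536000, p(-2.68) = 4.2224000
s₂ = -2.6800000 − 4.2224000·(-2.6800000 − (-1.9200000)) / (4.2224000 − (-1.5536000)) = -2.6800000 − (-3.2090240)/(5.7760000) = -2.1244211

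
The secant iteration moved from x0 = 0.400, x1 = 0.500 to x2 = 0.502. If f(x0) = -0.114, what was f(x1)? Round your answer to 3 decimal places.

-0.002

The secant line through (0.400, -0.114) and (0.500, f(x1)) crosses zero at x2 = 0.502.
So (0.400, -0.114), (0.500, f(x1)), (0.502, 0) are collinear:
f(x1) = -0.114 · (0.500 − 0.502) / (0.400 − 0.502) = -0.114 · (-0.00200)/(-0.10200) = -0.00224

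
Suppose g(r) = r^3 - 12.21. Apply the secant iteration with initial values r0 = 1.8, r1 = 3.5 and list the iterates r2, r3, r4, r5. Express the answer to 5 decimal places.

g(1.8) = -6.3780000, g(3.5) = 30.6650000
r2 = 3.5000000 − 30.6650000·(3.5000000 − 1.8000000) / (30.6650000 − (-6.3780000)) = 3.5000000 − (52.1305000)/(37.0430000) = 2.0927031
g(2.0927031) = -3.0452033
r3 = 2.0927031 − (-3.0452033)·(2.0927031 − 3.5000000) / (-3.0452033 − 30.6650000) = 2.0927031 − (4.2855052)/(-33.7102033) = 2.2198309
g(2.2198309) = -1.2714518
r4 = 2.2198309 − (-1.2714518)·(2.2198309 − 2.0927031) / (-1.2714518 − (-3.0452033)) = 2.2198309 − (-0.1616369)/(1.7737514) = 2.3109581
g(2.3109581) = 0.1317343
r5 = 2.3109581 − 0.1317343·(2.3109581 − 2.2198309) / (0.1317343 − (-1.2714518)) = 2.3109581 − (0.0120046)/(1.4031862) = 2.3024028

2.09270, 2.21983, 2.31096, 2.30240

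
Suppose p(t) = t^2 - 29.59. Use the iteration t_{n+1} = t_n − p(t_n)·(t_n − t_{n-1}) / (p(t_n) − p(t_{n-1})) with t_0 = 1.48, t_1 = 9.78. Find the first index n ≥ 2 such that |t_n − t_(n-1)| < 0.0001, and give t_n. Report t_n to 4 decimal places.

p(1.48) = -27.399600, p(9.78) = 66.058400
t_2 = 9.780000 − 66.058400·(8.300000)/(93.458000) = 3.913357;  |Δ| = 5.866643
p(3.913357) = -14.275637
t_3 = 3.913357 − (-14.275637)·(-5.866643)/(-80.334037) = 4.955880;  |Δ| = 1.042523
p(4.955880) = -5.029255
t_4 = 4.955880 − (-5.029255)·(1.042523)/(9.246382) = 5.522925;  |Δ| = 0.567045
p(5.522925) = 0.912697
t_5 = 5.522925 − 0.912697·(0.567045)/(5.941952) = 5.435825;  |Δ| = 0.087099
p(5.435825) = -0.041803
t_6 = 5.435825 − (-0.041803)·(-0.087099)/(-0.954500) = 5.439640;  |Δ| = 0.003815
p(5.439640) = -0.000318
t_7 = 5.439640 − (-0.000318)·(0.003815)/(0.041485) = 5.439669;  |Δ| = 0.000029
|t_7 − t_6| = 0.000029 < 0.0001

n = 7, t_n = 5.4397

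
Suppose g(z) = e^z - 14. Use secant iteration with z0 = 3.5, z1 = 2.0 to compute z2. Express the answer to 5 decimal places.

g(3.5) = 19.1154520, g(2.0) = -6.6109439
z2 = 2.0000000 − (-6.6109439)·(2.0000000 − 3.5000000) / (-6.6109439 − 19.1154520) = 2.0000000 − (9.9164159)/(-25.7263959) = 2.3854569

2.38546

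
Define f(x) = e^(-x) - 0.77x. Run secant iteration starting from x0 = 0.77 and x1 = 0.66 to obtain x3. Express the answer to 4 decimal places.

0.6667

f(0.77) = -0.129887, f(0.66) = 0.008651
x2 = 0.660000 − 0.008651·(0.660000 − 0.770000) / (0.008651 − (-0.129887)) = 0.660000 − (-0.000952)/(0.138538) = 0.666869
f(0.666869) = -0.000176
x3 = 0.666869 − (-0.000176)·(0.666869 − 0.660000) / (-0.000176 − 0.008651) = 0.666869 − (-0.000001)/(-0.008827) = 0.666732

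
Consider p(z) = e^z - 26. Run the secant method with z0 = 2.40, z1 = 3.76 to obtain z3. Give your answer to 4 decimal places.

3.2059

p(2.40) = -14.976824, p(3.76) = 16.948426
z2 = 3.760000 − 16.948426·(3.760000 − 2.400000) / (16.948426 − (-14.976824)) = 3.760000 − (23.049859)/(31.925250) = 3.038005
p(3.038005) = -5.136414
z3 = 3.038005 − (-5.136414)·(3.038005 − 3.760000) / (-5.136414 − 16.948426) = 3.038005 − (3.708463)/(-22.084840) = 3.205924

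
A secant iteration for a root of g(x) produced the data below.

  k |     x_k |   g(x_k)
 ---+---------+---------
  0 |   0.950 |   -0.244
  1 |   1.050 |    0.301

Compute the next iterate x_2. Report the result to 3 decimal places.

0.995

x_2 = 1.050 − 0.301·(1.050 − 0.950) / (0.301 − (-0.244))
   = 1.050 − (0.03010)/(0.54500) = 0.99477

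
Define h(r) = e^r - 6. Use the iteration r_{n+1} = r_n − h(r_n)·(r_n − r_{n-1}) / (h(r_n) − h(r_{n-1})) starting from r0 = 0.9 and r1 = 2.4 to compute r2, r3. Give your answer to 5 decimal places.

h(0.9) = -3.5403969, h(2.4) = 5.0231764
r2 = 2.4000000 − 5.0231764·(2.4000000 − 0.9000000) / (5.0231764 − (-3.5403969)) = 2.4000000 − (7.5347646)/(8.5635733) = 1.5201378
h(1.5201378) = -1.4271448
r3 = 1.5201378 − (-1.4271448)·(1.5201378 − 2.4000000) / (-1.4271448 − 5.0231764) = 1.5201378 − (1.2556908)/(-6.4503212) = 1.7148088

1.52014, 1.71481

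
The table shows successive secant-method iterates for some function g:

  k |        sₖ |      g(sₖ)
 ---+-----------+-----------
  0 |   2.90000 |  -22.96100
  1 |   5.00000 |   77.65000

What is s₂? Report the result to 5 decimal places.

s₂ = 5.00000 − 77.65000·(5.00000 − 2.90000) / (77.65000 − (-22.96100))
   = 5.00000 − (163.0650000)/(100.6110000) = 3.3792528

3.37925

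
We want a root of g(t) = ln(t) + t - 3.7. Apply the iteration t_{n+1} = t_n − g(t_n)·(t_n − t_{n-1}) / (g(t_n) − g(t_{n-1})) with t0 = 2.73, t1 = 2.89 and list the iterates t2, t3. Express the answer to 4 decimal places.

2.7047, 2.7049

g(2.73) = 0.034302, g(2.89) = 0.251257
t2 = 2.890000 − 0.251257·(2.890000 − 2.730000) / (0.251257 − 0.034302) = 2.890000 − (0.040201)/(0.216955) = 2.704703
g(2.704703) = -0.000305
t3 = 2.704703 − (-0.000305)·(2.704703 − 2.890000) / (-0.000305 − 0.251257) = 2.704703 − (0.000056)/(-0.251561) = 2.704928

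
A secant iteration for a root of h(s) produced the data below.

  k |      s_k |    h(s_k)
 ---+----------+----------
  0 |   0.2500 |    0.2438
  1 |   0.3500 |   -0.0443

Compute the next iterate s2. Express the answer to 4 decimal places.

s2 = 0.3500 − (-0.0443)·(0.3500 − 0.2500) / (-0.0443 − 0.2438)
   = 0.3500 − (-0.004430)/(-0.288100) = 0.334623

0.3346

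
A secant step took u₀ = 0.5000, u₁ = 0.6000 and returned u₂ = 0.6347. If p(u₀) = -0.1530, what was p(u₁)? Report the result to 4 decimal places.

-0.0394

The secant line through (0.5000, -0.1530) and (0.6000, p(u₁)) crosses zero at u₂ = 0.6347.
So (0.5000, -0.1530), (0.6000, p(u₁)), (0.6347, 0) are collinear:
p(u₁) = -0.1530 · (0.6000 − 0.6347) / (0.5000 − 0.6347) = -0.1530 · (-0.034700)/(-0.134700) = -0.039414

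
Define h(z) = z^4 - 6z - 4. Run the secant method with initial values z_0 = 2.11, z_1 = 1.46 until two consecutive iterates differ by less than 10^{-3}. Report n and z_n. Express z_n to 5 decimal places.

n = 6, z_n = 2.00000

h(2.11) = 3.1611944, h(1.46) = -8.2162814
z_2 = 1.4600000 − (-8.2162814)·(-0.6500000)/(-11.3774758) = 1.9293996;  |Δ| = 0.4693996
h(1.9293996) = -1.7187741
z_3 = 1.9293996 − (-1.7187741)·(0.4693996)/(6.4975073) = 2.0535691;  |Δ| = 0.1241695
h(2.0535691) = 1.4629057
z_4 = 2.0535691 − 1.4629057·(0.1241695)/(3.1816798) = 1.9964772;  |Δ| = 0.0570919
h(1.9964772) = -0.0912962
z_5 = 1.9964772 − (-0.0912962)·(-0.0570919)/(-1.5542019) = 1.9998308;  |Δ| = 0.0033537
h(1.9998308) = -0.0043977
z_6 = 1.9998308 − (-0.0043977)·(0.0033537)/(0.0868985) = 2.0000006;  |Δ| = 0.0001697
|z_6 − z_5| = 0.0001697 < 10^{-3}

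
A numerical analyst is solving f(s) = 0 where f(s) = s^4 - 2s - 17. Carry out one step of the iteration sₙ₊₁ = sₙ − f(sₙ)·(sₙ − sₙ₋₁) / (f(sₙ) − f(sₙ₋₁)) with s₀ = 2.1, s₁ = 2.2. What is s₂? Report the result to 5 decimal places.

f(2.1) = -1.7519000, f(2.2) = 2.0256000
s₂ = 2.2000000 − 2.0256000·(2.2000000 − 2.1000000) / (2.0256000 − (-1.7519000)) = 2.2000000 − (0.2025600)/(3.7775000) = 2.1463772

2.14638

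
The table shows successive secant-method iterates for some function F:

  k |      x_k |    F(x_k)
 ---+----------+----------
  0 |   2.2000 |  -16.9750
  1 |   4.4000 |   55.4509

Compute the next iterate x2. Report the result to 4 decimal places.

2.7156

x2 = 4.4000 − 55.4509·(4.4000 − 2.2000) / (55.4509 − (-16.9750))
   = 4.4000 − (121.991980)/(72.425900) = 2.715630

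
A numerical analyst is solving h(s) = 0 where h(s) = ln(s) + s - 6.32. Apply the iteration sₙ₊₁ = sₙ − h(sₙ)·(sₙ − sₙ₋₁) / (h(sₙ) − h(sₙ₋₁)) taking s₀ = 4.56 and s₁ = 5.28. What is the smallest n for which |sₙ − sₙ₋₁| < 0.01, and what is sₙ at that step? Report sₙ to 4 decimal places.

n = 3, sₙ = 4.7598

h(4.56) = -0.242677, h(5.28) = 0.623926
s₂ = 5.280000 − 0.623926·(0.720000)/(0.866603) = 4.761624;  |Δ| = 0.518376
h(4.761624) = 0.002212
s₃ = 4.761624 − 0.002212·(-0.518376)/(-0.621714) = 4.759779;  |Δ| = 0.001845
|s₃ − s₂| = 0.001845 < 0.01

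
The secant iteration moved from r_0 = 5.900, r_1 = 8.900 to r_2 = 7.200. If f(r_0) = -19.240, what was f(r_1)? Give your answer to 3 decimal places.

The secant line through (5.900, -19.240) and (8.900, f(r_1)) crosses zero at r_2 = 7.200.
So (5.900, -19.240), (8.900, f(r_1)), (7.200, 0) are collinear:
f(r_1) = -19.240 · (8.900 − 7.200) / (5.900 − 7.200) = -19.240 · (1.70000)/(-1.30000) = 25.16000

25.160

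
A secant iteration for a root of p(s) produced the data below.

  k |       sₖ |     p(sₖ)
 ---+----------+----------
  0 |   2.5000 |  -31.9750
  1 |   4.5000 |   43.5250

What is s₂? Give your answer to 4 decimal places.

s₂ = 4.5000 − 43.5250·(4.5000 − 2.5000) / (43.5250 − (-31.9750))
   = 4.5000 − (87.050000)/(75.500000) = 3.347020

3.3470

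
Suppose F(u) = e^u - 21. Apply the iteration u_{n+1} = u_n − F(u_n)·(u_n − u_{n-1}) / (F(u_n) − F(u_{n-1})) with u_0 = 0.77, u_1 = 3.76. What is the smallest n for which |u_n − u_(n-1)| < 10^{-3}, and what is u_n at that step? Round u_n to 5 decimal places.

n = 8, u_n = 3.04452

F(0.77) = -18.8402337, F(3.76) = 21.9484260
u_2 = 3.7600000 − 21.9484260·(2.9900000)/(40.7886597) = 2.1510775;  |Δ| = 1.6089225
F(2.1510775) = -12.4058867
u_3 = 2.1510775 − (-12.4058867)·(-1.6089225)/(-34.3543127) = 2.7320849;  |Δ| = 0.5810074
F(2.7320849) = -5.6351122
u_4 = 2.7320849 − (-5.6351122)·(0.5810074)/(6.7707745) = 3.2156399;  |Δ| = 0.4835550
F(3.2156399) = 3.9192331
u_5 = 3.2156399 − 3.9192331·(0.4835550)/(9.5543454) = 3.0172836;  |Δ| = 0.1983563
F(3.0172836) = -0.5642955
u_6 = 3.0172836 − (-0.5642955)·(-0.1983563)/(-4.4835286) = 3.0422487;  |Δ| = 0.0249651
F(3.0422487) = -0.0476952
u_7 = 3.0422487 − (-0.0476952)·(0.0249651)/(0.5166004) = 3.0445536;  |Δ| = 0.0023049
F(3.0445536) = 0.0006535
u_8 = 3.0445536 − 0.0006535·(0.0023049)/(0.0483487) = 3.0445224;  |Δ| = 0.0000312
|u_8 − u_7| = 0.0000312 < 10^{-3}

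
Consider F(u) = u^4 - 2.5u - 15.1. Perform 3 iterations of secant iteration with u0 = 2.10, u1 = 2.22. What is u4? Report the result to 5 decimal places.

F(2.10) = -0.9019000, F(2.22) = 3.6391266
u2 = 2.2200000 − 3.6391266·(2.2200000 − 2.1000000) / (3.6391266 − (-0.9019000)) = 2.2200000 − (0.4366952)/(4.5410266) = 2.1238334
F(2.1238334) = -0.0634557
u3 = 2.1238334 − (-0.0634557)·(2.1238334 − 2.2200000) / (-0.0634557 − 3.6391266) = 2.1238334 − (0.0061023)/(-3.7025823) = 2.1254815
F(2.1254815) = -0.0043469
u4 = 2.1254815 − (-0.0043469)·(2.1254815 − 2.1238334) / (-0.0043469 − (-0.0634557)) = 2.1254815 − (-0.0000072)/(0.0591088) = 2.1256027

2.12560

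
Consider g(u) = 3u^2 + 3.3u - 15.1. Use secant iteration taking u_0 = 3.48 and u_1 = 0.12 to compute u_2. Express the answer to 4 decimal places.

g(3.48) = 32.715200, g(0.12) = -14.660800
u_2 = 0.120000 − (-14.660800)·(0.120000 − 3.480000) / (-14.660800 − 32.715200) = 0.120000 − (49.260288)/(-47.376000) = 1.159773

1.1598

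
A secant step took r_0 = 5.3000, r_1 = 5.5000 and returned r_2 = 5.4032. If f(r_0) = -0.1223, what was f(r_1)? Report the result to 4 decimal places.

0.1147

The secant line through (5.3000, -0.1223) and (5.5000, f(r_1)) crosses zero at r_2 = 5.4032.
So (5.3000, -0.1223), (5.5000, f(r_1)), (5.4032, 0) are collinear:
f(r_1) = -0.1223 · (5.5000 − 5.4032) / (5.3000 − 5.4032) = -0.1223 · (0.096800)/(-0.103200) = 0.114716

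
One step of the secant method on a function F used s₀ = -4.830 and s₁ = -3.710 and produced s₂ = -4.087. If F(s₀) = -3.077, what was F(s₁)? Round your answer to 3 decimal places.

The secant line through (-4.830, -3.077) and (-3.710, F(s₁)) crosses zero at s₂ = -4.087.
So (-4.830, -3.077), (-3.710, F(s₁)), (-4.087, 0) are collinear:
F(s₁) = -3.077 · (-3.710 − (-4.087)) / (-4.830 − (-4.087)) = -3.077 · (0.37700)/(-0.74300) = 1.56128

1.561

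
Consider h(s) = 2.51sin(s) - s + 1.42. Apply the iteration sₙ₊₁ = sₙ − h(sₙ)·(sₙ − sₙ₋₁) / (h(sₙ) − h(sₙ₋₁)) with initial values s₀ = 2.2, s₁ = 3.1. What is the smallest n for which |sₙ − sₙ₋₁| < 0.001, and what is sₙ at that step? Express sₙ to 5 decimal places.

n = 5, sₙ = 2.63589

h(2.2) = 1.2493260, h(3.1) = -1.5756325
s₂ = 3.1000000 − (-1.5756325)·(0.9000000)/(-2.8249585) = 2.5980212;  |Δ| = 0.5019788
h(2.5980212) = 0.1201407
s₃ = 2.5980212 − 0.1201407·(-0.5019788)/(1.6957732) = 2.6335850;  |Δ| = 0.0355638
h(2.6335850) = 0.0073732
s₄ = 2.6335850 − 0.0073732·(0.0355638)/(-0.1127675) = 2.6359103;  |Δ| = 0.0023253
h(2.6359103) = -0.0000549
s₅ = 2.6359103 − (-0.0000549)·(0.0023253)/(-0.0074280) = 2.6358931;  |Δ| = 0.0000172
|s₅ − s₄| = 0.0000172 < 0.001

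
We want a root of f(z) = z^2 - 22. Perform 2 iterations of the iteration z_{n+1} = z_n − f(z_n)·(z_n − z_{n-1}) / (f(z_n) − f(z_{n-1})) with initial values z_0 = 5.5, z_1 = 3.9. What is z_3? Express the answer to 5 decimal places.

4.69673

f(5.5) = 8.2500000, f(3.9) = -6.7900000
z_2 = 3.9000000 − (-6.7900000)·(3.9000000 − 5.5000000) / (-6.7900000 − 8.2500000) = 3.9000000 − (10.8640000)/(-15.0400000) = 4.6223404
f(4.6223404) = -0.6339690
z_3 = 4.6223404 − (-0.6339690)·(4.6223404 − 3.9000000) / (-0.6339690 − (-6.7900000)) = 4.6223404 − (-0.4579414)/(6.1560310) = 4.6967295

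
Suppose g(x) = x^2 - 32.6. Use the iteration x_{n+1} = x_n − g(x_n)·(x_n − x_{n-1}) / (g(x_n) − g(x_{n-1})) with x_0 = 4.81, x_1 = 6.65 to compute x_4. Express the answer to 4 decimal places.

5.7097

g(4.81) = -9.463900, g(6.65) = 11.622500
x_2 = 6.650000 − 11.622500·(6.650000 − 4.810000) / (11.622500 − (-9.463900)) = 6.650000 − (21.385400)/(21.086400) = 5.635820
g(5.635820) = -0.837530
x_3 = 5.635820 − (-0.837530)·(5.635820 − 6.650000) / (-0.837530 − 11.622500) = 5.635820 − (0.849406)/(-12.460030) = 5.703991
g(5.703991) = -0.064490
x_4 = 5.703991 − (-0.064490)·(5.703991 − 5.635820) / (-0.064490 − (-0.837530)) = 5.703991 − (-0.004396)/(0.773040) = 5.709678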